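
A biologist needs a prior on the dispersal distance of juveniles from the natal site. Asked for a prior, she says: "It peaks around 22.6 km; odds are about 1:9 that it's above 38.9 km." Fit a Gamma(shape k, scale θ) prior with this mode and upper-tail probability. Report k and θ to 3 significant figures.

Gamma(k,θ) with k>1 has mode (k−1)θ, so θ = 22.6/(k−1).
Need P(X < 38.9) = 0.9 with θ tied to k this way. Start at k = 2, θ = 22.6: P(X<38.9) ≈ 0.513.
Too low — raise k to concentrate. Iterating converges to k ≈ 7.43.
Then θ = 22.6/(7.43−1) ≈ 3.52.

k ≈ 7.43, θ ≈ 3.52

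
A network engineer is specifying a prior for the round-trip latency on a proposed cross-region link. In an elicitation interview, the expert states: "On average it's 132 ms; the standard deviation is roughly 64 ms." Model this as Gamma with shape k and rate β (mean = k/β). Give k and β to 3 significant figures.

k ≈ 4.25, β ≈ 0.0322

For Gamma(k, rate β): mean = k/β, variance = k/β², so CV = 1/√k.
CV = SD/mean = 64/132 = 0.4848, hence k = 1/CV² = 4.25.
Then β = k/mean = 4.25/132 = 0.0322.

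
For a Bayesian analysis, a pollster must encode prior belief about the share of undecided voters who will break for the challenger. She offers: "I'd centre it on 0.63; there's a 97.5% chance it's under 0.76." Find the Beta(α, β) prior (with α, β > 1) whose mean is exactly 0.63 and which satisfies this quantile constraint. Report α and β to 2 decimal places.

With mean 0.63 fixed, write α = 0.63s, β = 0.37s where s = α+β.
Need P(θ < 0.76) = 0.975 under Beta(0.63s, 0.37s). Normal approximation: (q−m)/√(m(1−m)/s) ≈ z_{0.975} = 1.96, so s ≈ 0.63·0.37·(1.96)²/(0.76−0.63)² = 53.0.
At s = 53.0: P(θ<0.76) ≈ 0.981. Adjusting to match 0.975 gives s ≈ 47.49.
So α = 0.63·47.49 ≈ 29.92, β = 0.37·47.49 ≈ 17.57.

α ≈ 29.92, β ≈ 17.57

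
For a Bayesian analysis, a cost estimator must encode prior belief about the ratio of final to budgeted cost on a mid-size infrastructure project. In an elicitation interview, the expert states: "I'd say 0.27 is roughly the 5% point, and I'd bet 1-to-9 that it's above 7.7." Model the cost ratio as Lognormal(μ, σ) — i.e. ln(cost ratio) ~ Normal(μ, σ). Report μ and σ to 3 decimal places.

μ ≈ 0.574, σ ≈ 1.145

If T ~ Lognormal(μ,σ) then ln T ~ Normal(μ,σ), so the p-quantile of ln T is μ + z_p·σ.
ln(0.27) = -1.309 and ln(7.7) = 2.041; z_{0.05} = -1.645, z_{0.9} = 1.282.
σ = (2.041 − -1.309)/(1.282 − (-1.645)) = 1.145.
μ = -1.309 − (-1.645)·1.145 = 0.574.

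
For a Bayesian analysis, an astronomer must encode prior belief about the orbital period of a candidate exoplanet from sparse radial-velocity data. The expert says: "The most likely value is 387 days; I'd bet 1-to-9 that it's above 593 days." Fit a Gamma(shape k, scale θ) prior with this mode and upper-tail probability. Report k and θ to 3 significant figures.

k ≈ 11.2, θ ≈ 37.8

Gamma(k,θ) with k>1 has mode (k−1)θ, so θ = 387/(k−1).
Need P(X < 593) = 0.9 with θ tied to k this way. Start at k = 2, θ = 387: P(X<593) ≈ 0.453.
Too low — raise k to concentrate. Iterating converges to k ≈ 11.2.
Then θ = 387/(11.2−1) ≈ 37.8.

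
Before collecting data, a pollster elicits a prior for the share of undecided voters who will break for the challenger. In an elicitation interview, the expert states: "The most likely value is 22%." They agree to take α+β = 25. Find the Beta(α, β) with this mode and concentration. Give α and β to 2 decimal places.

α = 6.06, β = 18.94

For α,β > 1 the Beta mode is (α−1)/(α+β−2). With α+β = 25, the mode is (α−1)/23.
Set (α−1)/23 = 0.22 → α = 1 + 0.22·23 = 6.06.
β = 25 − α = 18.94.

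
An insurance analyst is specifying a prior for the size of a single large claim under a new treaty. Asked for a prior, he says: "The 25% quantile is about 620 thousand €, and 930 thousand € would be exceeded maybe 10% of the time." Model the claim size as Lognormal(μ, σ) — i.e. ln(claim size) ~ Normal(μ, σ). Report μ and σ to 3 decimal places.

If T ~ Lognormal(μ,σ) then ln T ~ Normal(μ,σ), so the p-quantile of ln T is μ + z_p·σ.
ln(620) = 6.43 and ln(930) = 6.835; z_{0.25} = -0.6745, z_{0.9} = 1.282.
σ = (6.835 − 6.43)/(1.282 − (-0.6745)) = 0.207.
μ = 6.43 − (-0.6745)·0.207 = 6.570.

μ ≈ 6.570, σ ≈ 0.207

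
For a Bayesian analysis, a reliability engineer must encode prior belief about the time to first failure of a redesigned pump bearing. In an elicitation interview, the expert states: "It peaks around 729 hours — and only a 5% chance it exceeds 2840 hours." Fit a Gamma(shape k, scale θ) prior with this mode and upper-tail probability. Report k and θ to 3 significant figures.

k ≈ 2.37, θ ≈ 533

Gamma(k,θ) with k>1 has mode (k−1)θ, so θ = 729/(k−1).
Need P(X < 2840) = 0.95 with θ tied to k this way. Start at k = 2, θ = 729: P(X<2840) ≈ 0.900.
Too low — raise k to concentrate. Iterating converges to k ≈ 2.37.
Then θ = 729/(2.37−1) ≈ 533.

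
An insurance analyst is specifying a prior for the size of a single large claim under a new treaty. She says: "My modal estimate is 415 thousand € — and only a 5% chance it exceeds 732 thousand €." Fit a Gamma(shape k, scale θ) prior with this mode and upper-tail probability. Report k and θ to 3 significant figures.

k ≈ 9.66, θ ≈ 47.9

Gamma(k,θ) with k>1 has mode (k−1)θ, so θ = 415/(k−1).
Need P(X < 732) = 0.95 with θ tied to k this way. Start at k = 2, θ = 415: P(X<732) ≈ 0.526.
Too low — raise k to concentrate. Iterating converges to k ≈ 9.66.
Then θ = 415/(9.66−1) ≈ 47.9.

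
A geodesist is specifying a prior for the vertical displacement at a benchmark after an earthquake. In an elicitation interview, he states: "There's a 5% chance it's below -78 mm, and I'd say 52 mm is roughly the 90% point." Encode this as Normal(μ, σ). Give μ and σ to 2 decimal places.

μ = -4.93, σ = 44.42

For Normal(μ,σ), the p-quantile is μ + z_p·σ. Here z_{0.05} = -1.645, z_{0.9} = 1.282.
So -78 = μ − 1.645σ and 52 = μ + 1.282σ.
Subtracting: σ = (52 − -78)/(1.282 − (-1.645)) = 44.42.
Then μ = -78 − (-1.645)·44.42 = -4.93.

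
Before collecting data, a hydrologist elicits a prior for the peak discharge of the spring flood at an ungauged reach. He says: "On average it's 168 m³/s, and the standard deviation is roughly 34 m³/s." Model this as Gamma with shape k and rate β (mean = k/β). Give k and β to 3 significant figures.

k ≈ 24.4, β ≈ 0.145

For Gamma(k, rate β): mean = k/β, variance = k/β², so CV = 1/√k.
CV = SD/mean = 34/168 = 0.2024, hence k = 1/CV² = 24.4.
Then β = k/mean = 24.4/168 = 0.145.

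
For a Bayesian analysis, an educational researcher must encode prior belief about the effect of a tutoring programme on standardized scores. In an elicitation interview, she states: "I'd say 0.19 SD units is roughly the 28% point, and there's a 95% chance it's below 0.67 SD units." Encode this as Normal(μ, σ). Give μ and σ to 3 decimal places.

μ = 0.316, σ = 0.215

The p-quantile of Normal(μ,σ) is μ + z_p·σ, with z_{0.28} = -0.5828 and z_{0.95} = 1.645.
Eliminate σ: μ = (z₂·x₁ − z₁·x₂)/(z₂ − z₁) = (1.645·0.19 − (-0.5828)·0.67)/2.228 = 0.316.
Then σ = (x₂ − x₁)/(z₂ − z₁) = (0.67 − 0.19)/2.228 = 0.215.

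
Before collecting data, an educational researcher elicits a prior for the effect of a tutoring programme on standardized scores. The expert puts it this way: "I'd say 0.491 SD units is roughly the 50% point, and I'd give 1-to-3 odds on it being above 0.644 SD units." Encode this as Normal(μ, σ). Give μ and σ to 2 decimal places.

The p-quantile of Normal(μ,σ) is μ + z_p·σ, with z_{0.5} = 0 and z_{0.75} = 0.6745.
Eliminate σ: μ = (z₂·x₁ − z₁·x₂)/(z₂ − z₁) = (0.6745·0.491 − (0)·0.644)/0.6745 = 0.49.
Then σ = (x₂ − x₁)/(z₂ − z₁) = (0.644 − 0.491)/0.6745 = 0.23.

μ = 0.49, σ = 0.23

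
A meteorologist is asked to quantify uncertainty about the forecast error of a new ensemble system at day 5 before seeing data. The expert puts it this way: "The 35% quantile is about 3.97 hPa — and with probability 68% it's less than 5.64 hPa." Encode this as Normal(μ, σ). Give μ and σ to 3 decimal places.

The p-quantile of Normal(μ,σ) is μ + z_p·σ, with z_{0.35} = -0.3853 and z_{0.68} = 0.4677.
Eliminate σ: μ = (z₂·x₁ − z₁·x₂)/(z₂ − z₁) = (0.4677·3.97 − (-0.3853)·5.64)/0.853 = 4.724.
Then σ = (x₂ − x₁)/(z₂ − z₁) = (5.64 − 3.97)/0.853 = 1.958.

μ = 4.724, σ = 1.958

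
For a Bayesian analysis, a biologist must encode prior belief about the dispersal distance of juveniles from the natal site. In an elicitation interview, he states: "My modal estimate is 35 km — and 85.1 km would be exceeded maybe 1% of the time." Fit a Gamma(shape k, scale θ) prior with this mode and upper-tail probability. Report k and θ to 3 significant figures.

Gamma(k,θ) with k>1 has mode (k−1)θ, so θ = 35/(k−1).
Need P(X < 85.1) = 0.99 with θ tied to k this way. Start at k = 2, θ = 35: P(X<85.1) ≈ 0.698.
Too low — raise k to concentrate. Iterating converges to k ≈ 6.98.
Then θ = 35/(6.98−1) ≈ 5.85.

k ≈ 6.98, θ ≈ 5.85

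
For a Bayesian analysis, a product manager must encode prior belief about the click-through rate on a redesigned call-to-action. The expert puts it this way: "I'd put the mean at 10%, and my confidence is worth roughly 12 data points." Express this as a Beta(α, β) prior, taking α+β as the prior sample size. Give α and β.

Under the effective-sample-size interpretation, Beta(α, β) has prior mean α/(α+β) and prior sample size α+β.
So α+β = 12 and α/(α+β) = 0.1, giving α = 0.1·12 = 1.2 and β = 12 − 1.2 = 10.8.

α = 1.2, β = 10.8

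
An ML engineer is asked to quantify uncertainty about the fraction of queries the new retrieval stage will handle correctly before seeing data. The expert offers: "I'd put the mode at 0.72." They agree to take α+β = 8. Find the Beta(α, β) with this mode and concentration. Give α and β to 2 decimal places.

For α,β > 1 the Beta mode is (α−1)/(α+β−2). With α+β = 8, the mode is (α−1)/6.
Set (α−1)/6 = 0.72 → α = 1 + 0.72·6 = 5.32.
β = 8 − α = 2.68.

α = 5.32, β = 2.68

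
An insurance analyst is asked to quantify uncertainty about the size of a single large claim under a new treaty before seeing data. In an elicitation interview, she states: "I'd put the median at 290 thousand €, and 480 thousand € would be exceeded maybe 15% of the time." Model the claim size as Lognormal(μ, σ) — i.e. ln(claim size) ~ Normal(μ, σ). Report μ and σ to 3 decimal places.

μ ≈ 5.670, σ ≈ 0.486

If T ~ Lognormal(μ,σ) then ln T ~ Normal(μ,σ), so the p-quantile of ln T is μ + z_p·σ.
ln(290) = 5.67 and ln(480) = 6.174; z_{0.5} = 0, z_{0.85} = 1.036.
σ = (6.174 − 5.67)/(1.036 − (0)) = 0.486.
μ = 5.67 − (0)·0.486 = 5.670.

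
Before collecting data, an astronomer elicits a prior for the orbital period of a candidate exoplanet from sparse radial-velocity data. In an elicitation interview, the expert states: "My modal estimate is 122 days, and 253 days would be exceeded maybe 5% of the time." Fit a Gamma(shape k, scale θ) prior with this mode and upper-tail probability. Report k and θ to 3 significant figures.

Gamma(k,θ) with k>1 has mode (k−1)θ, so θ = 122/(k−1).
Need P(X < 253) = 0.95 with θ tied to k this way. Start at k = 2, θ = 122: P(X<253) ≈ 0.614.
Too low — raise k to concentrate. Iterating converges to k ≈ 6.2.
Then θ = 122/(6.2−1) ≈ 23.5.

k ≈ 6.2, θ ≈ 23.5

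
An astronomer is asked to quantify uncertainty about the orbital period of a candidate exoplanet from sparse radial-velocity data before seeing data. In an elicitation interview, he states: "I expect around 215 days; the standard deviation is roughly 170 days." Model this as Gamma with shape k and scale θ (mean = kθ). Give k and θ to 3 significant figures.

For Gamma(k, scale θ): mean = kθ, variance = kθ², so CV = 1/√k.
CV = SD/mean = 170/215 = 0.7907, hence k = 1/CV² = 1.6.
Then θ = mean/k = 215/1.6 = 134.

k ≈ 1.6, θ ≈ 134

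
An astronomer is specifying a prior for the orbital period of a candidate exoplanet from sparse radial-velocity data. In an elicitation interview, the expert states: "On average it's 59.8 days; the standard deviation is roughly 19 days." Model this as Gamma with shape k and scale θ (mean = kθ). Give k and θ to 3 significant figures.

For Gamma(k, scale θ): mean = kθ, variance = kθ², so CV = 1/√k.
CV = SD/mean = 19/59.8 = 0.3177, hence k = 1/CV² = 9.91.
Then θ = mean/k = 59.8/9.91 = 6.04.

k ≈ 9.91, θ ≈ 6.04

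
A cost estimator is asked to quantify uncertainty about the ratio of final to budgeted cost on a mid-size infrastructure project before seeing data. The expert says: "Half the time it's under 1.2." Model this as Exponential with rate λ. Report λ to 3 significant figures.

Exponential median = ln 2 / λ, so λ = ln 2 / 1.2 = 0.578.

λ ≈ 0.578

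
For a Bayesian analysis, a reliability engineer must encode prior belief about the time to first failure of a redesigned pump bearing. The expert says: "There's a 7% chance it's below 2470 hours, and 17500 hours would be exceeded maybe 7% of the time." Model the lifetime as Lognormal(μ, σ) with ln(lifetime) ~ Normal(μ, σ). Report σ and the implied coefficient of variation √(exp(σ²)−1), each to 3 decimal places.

σ ≈ 0.663, CV ≈ 0.744

If T ~ Lognormal(μ,σ) then ln T ~ Normal(μ,σ), so the p-quantile of ln T is μ + z_p·σ.
ln(2470) = 7.812 and ln(17500) = 9.77; z_{0.07} = -1.476, z_{0.93} = 1.476.
σ = (9.77 − 7.812)/(1.476 − (-1.476)) = 0.663.
μ = 7.812 − (-1.476)·0.663 = 8.791.
CV = √(exp(σ²)−1) = √(exp(0.4401)−1) = 0.744.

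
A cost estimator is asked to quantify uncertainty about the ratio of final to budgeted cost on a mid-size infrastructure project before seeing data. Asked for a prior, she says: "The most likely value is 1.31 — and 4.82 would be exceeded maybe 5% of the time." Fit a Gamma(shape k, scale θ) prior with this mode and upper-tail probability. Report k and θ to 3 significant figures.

k ≈ 2.51, θ ≈ 0.869

Gamma(k,θ) with k>1 has mode (k−1)θ, so θ = 1.31/(k−1).
Need P(X < 4.82) = 0.95 with θ tied to k this way. Start at k = 2, θ = 1.31: P(X<4.82) ≈ 0.882.
Too low — raise k to concentrate. Iterating converges to k ≈ 2.51.
Then θ = 1.31/(2.51−1) ≈ 0.869.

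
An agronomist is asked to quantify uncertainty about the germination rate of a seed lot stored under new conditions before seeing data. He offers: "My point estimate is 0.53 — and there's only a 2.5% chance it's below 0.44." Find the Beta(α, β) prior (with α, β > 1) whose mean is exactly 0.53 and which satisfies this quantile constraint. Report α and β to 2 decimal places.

With mean 0.53 fixed, write α = 0.53s, β = 0.47s where s = α+β.
Need P(θ < 0.44) = 0.025 under Beta(0.53s, 0.47s). Normal approximation: (q−m)/√(m(1−m)/s) ≈ z_{0.025} = -1.96, so s ≈ 0.53·0.47·(-1.96)²/(0.44−0.53)² = 118.1.
At s = 118.1: P(θ<0.44) ≈ 0.025. Adjusting to match 0.025 gives s ≈ 117.98.
So α = 0.53·117.98 ≈ 62.53, β = 0.47·117.98 ≈ 55.45.

α ≈ 62.53, β ≈ 55.45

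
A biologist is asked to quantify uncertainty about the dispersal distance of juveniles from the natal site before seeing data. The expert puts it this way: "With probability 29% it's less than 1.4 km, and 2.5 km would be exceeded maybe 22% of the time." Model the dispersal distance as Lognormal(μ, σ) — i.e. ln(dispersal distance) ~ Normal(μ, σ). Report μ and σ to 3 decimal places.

μ ≈ 0.579, σ ≈ 0.437

If T ~ Lognormal(μ,σ) then ln T ~ Normal(μ,σ), so the p-quantile of ln T is μ + z_p·σ.
ln(1.4) = 0.3365 and ln(2.5) = 0.9163; z_{0.29} = -0.5534, z_{0.78} = 0.7722.
σ = (0.9163 − 0.3365)/(0.7722 − (-0.5534)) = 0.437.
μ = 0.3365 − (-0.5534)·0.437 = 0.579.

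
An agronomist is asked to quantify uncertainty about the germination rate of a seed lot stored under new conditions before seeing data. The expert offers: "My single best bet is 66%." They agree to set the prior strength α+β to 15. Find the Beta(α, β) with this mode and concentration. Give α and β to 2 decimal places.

α = 9.58, β = 5.42

For α,β > 1 the Beta mode is (α−1)/(α+β−2). With α+β = 15, the mode is (α−1)/13.
Set (α−1)/13 = 0.66 → α = 1 + 0.66·13 = 9.58.
β = 15 − α = 5.42.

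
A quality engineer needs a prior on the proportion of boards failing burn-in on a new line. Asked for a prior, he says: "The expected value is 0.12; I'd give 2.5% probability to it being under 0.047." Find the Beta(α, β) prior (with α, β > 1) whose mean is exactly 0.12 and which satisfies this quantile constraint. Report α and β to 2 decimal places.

α ≈ 6.16, β ≈ 45.14

With mean 0.12 fixed, write α = 0.12s, β = 0.88s where s = α+β.
Need P(θ < 0.047) = 0.025 under Beta(0.12s, 0.88s). Normal approximation: (q−m)/√(m(1−m)/s) ≈ z_{0.025} = -1.96, so s ≈ 0.12·0.88·(-1.96)²/(0.047−0.12)² = 76.1.
At s = 76.1: P(θ<0.047) ≈ 0.007. Adjusting to match 0.025 gives s ≈ 51.30.
So α = 0.12·51.30 ≈ 6.16, β = 0.88·51.30 ≈ 45.14.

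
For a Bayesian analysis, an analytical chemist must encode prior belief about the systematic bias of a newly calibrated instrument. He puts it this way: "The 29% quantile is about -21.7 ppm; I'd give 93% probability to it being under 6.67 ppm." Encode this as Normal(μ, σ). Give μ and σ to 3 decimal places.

μ = -13.963, σ = 13.981

For Normal(μ,σ), the p-quantile is μ + z_p·σ. Here z_{0.29} = -0.5534, z_{0.93} = 1.476.
So -21.7 = μ − 0.5534σ and 6.67 = μ + 1.476σ.
Subtracting: σ = (6.67 − -21.7)/(1.476 − (-0.5534)) = 13.981.
Then μ = -21.7 − (-0.5534)·13.981 = -13.963.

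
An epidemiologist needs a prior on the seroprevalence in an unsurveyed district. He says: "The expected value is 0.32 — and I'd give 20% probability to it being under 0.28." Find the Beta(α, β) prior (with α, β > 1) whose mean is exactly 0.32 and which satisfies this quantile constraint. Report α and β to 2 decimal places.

With mean 0.32 fixed, write α = 0.32s, β = 0.68s where s = α+β.
Need P(θ < 0.28) = 0.2 under Beta(0.32s, 0.68s). Normal approximation: (q−m)/√(m(1−m)/s) ≈ z_{0.2} = -0.842, so s ≈ 0.32·0.68·(-0.842)²/(0.28−0.32)² = 96.3.
At s = 96.3: P(θ<0.28) ≈ 0.202. Adjusting to match 0.2 gives s ≈ 97.99.
So α = 0.32·97.99 ≈ 31.36, β = 0.68·97.99 ≈ 66.63.

α ≈ 31.36, β ≈ 66.63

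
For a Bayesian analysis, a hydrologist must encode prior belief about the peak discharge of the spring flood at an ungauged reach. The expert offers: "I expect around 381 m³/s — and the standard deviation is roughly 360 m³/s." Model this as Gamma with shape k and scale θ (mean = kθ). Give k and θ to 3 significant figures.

k ≈ 1.12, θ ≈ 340

For Gamma(k, scale θ): mean = kθ, variance = kθ², so CV = 1/√k.
CV = SD/mean = 360/381 = 0.9449, hence k = 1/CV² = 1.12.
Then θ = mean/k = 381/1.12 = 340.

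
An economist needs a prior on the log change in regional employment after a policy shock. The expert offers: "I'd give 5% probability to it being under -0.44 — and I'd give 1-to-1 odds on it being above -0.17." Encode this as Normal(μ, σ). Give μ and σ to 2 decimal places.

For Normal(μ,σ), the p-quantile is μ + z_p·σ. Here z_{0.05} = -1.645, z_{0.5} = 0.
So -0.44 = μ − 1.645σ and -0.17 = μ + 0σ.
Subtracting: σ = (-0.17 − -0.44)/(0 − (-1.645)) = 0.16.
Then μ = -0.44 − (-1.645)·0.16 = -0.17.

μ = -0.17, σ = 0.16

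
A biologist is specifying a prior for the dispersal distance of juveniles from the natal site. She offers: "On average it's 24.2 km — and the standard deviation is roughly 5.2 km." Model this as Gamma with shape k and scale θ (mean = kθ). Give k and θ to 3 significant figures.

For Gamma(k, scale θ): mean = kθ, variance = kθ², so CV = 1/√k.
CV = SD/mean = 5.2/24.2 = 0.2149, hence k = 1/CV² = 21.7.
Then θ = mean/k = 24.2/21.7 = 1.12.

k ≈ 21.7, θ ≈ 1.12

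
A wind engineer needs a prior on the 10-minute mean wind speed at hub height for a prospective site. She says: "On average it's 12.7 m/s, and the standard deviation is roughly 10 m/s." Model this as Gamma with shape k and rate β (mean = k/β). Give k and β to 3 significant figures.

For Gamma(k, rate β): mean = k/β, variance = k/β², so CV = 1/√k.
CV = SD/mean = 10/12.7 = 0.7874, hence k = 1/CV² = 1.61.
Then β = k/mean = 1.61/12.7 = 0.127.

k ≈ 1.61, β ≈ 0.127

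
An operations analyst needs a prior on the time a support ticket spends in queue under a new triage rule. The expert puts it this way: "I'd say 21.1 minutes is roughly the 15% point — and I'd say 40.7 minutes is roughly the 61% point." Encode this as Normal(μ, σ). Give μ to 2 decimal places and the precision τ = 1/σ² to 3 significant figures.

μ = 36.54, τ = 0.00451

For Normal(μ,σ), the p-quantile is μ + z_p·σ. Here z_{0.15} = -1.036, z_{0.61} = 0.2793.
So 21.1 = μ − 1.036σ and 40.7 = μ + 0.2793σ.
Subtracting: σ = (40.7 − 21.1)/(0.2793 − (-1.036)) = 14.90.
Then μ = 21.1 − (-1.036)·14.90 = 36.54.
Precision τ = 1/σ² = 1/14.9² = 0.00451.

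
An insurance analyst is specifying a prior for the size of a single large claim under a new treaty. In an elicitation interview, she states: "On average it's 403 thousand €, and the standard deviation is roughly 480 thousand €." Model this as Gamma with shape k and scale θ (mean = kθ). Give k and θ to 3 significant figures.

k ≈ 0.705, θ ≈ 572

For Gamma(k, scale θ): mean = kθ, variance = kθ², so CV = 1/√k.
CV = SD/mean = 480/403 = 1.191, hence k = 1/CV² = 0.705.
Then θ = mean/k = 403/0.705 = 572.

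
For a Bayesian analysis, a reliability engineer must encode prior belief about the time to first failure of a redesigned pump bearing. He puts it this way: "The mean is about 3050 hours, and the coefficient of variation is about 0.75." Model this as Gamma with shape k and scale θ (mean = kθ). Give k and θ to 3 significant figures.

k ≈ 1.78, θ ≈ 1720

For Gamma(k, scale θ): mean = kθ, variance = kθ², so CV = 1/√k.
CV = 0.75, hence k = 1/CV² = 1.78.
Then θ = mean/k = 3050/1.78 = 1720.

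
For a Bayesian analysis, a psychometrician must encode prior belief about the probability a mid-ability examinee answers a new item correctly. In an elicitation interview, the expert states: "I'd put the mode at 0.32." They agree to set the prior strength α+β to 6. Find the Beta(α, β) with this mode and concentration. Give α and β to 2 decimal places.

For α,β > 1 the Beta mode is (α−1)/(α+β−2). With α+β = 6, the mode is (α−1)/4.
Set (α−1)/4 = 0.32 → α = 1 + 0.32·4 = 2.28.
β = 6 − α = 3.72.

α = 2.28, β = 3.72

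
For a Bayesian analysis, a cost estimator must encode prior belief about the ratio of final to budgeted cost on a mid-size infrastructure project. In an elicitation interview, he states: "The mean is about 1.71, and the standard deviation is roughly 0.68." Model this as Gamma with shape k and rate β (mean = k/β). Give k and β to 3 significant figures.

k ≈ 6.32, β ≈ 3.7

For Gamma(k, rate β): mean = k/β, variance = k/β², so CV = 1/√k.
CV = SD/mean = 0.68/1.71 = 0.3977, hence k = 1/CV² = 6.32.
Then β = k/mean = 6.32/1.71 = 3.7.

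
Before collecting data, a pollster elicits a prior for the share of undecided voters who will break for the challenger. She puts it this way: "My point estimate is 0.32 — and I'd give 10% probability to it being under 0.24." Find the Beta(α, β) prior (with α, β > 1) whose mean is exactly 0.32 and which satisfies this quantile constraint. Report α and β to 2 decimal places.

With mean 0.32 fixed, write α = 0.32s, β = 0.68s where s = α+β.
Need P(θ < 0.24) = 0.1 under Beta(0.32s, 0.68s). Normal approximation: (q−m)/√(m(1−m)/s) ≈ z_{0.1} = -1.28, so s ≈ 0.32·0.68·(-1.28)²/(0.24−0.32)² = 55.8.
At s = 55.8: P(θ<0.24) ≈ 0.095. Adjusting to match 0.1 gives s ≈ 53.32.
So α = 0.32·53.32 ≈ 17.06, β = 0.68·53.32 ≈ 36.25.

α ≈ 17.06, β ≈ 36.25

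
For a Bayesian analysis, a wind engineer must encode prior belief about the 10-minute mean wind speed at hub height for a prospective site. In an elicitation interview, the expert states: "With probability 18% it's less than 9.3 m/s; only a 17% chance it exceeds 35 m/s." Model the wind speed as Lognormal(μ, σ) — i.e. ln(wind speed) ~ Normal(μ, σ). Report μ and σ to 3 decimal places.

If T ~ Lognormal(μ,σ) then ln T ~ Normal(μ,σ), so the p-quantile of ln T is μ + z_p·σ.
ln(9.3) = 2.23 and ln(35) = 3.555; z_{0.18} = -0.9154, z_{0.83} = 0.9542.
σ = (3.555 − 2.23)/(0.9542 − (-0.9154)) = 0.709.
μ = 2.23 − (-0.9154)·0.709 = 2.879.

μ ≈ 2.879, σ ≈ 0.709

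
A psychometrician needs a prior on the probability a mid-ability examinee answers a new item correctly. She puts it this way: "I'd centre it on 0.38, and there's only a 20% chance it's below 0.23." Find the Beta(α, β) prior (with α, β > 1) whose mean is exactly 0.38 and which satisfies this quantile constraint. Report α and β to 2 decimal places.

α ≈ 2.92, β ≈ 4.77

With mean 0.38 fixed, write α = 0.38s, β = 0.62s where s = α+β.
Need P(θ < 0.23) = 0.2 under Beta(0.38s, 0.62s). Normal approximation: (q−m)/√(m(1−m)/s) ≈ z_{0.2} = -0.842, so s ≈ 0.38·0.62·(-0.842)²/(0.23−0.38)² = 7.4.
At s = 7.4: P(θ<0.23) ≈ 0.205. Adjusting to match 0.2 gives s ≈ 7.69.
So α = 0.38·7.69 ≈ 2.92, β = 0.62·7.69 ≈ 4.77.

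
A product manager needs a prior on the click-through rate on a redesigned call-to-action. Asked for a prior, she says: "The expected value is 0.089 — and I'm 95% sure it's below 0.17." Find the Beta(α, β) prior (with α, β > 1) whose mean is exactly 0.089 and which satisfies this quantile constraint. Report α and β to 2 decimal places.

With mean 0.089 fixed, write α = 0.089s, β = 0.911s where s = α+β.
Need P(θ < 0.17) = 0.95 under Beta(0.089s, 0.911s). Normal approximation: (q−m)/√(m(1−m)/s) ≈ z_{0.95} = 1.64, so s ≈ 0.089·0.911·(1.64)²/(0.17−0.089)² = 33.4.
At s = 33.4: P(θ<0.17) ≈ 0.933. Adjusting to match 0.95 gives s ≈ 42.01.
So α = 0.089·42.01 ≈ 3.74, β = 0.911·42.01 ≈ 38.27.

α ≈ 3.74, β ≈ 38.27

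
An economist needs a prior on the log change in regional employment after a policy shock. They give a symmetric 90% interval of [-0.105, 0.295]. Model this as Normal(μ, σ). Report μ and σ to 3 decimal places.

μ = 0.095, σ = 0.122

A symmetric 90% interval runs μ ± z·σ with z = 1.645.
Half-width = 0.2, so σ = 0.2/1.645 = 0.122.
μ is the interval midpoint, 0.095.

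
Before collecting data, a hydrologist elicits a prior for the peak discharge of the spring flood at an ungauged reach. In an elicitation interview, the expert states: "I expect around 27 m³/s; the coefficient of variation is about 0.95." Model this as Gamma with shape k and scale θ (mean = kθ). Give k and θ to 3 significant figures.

k ≈ 1.11, θ ≈ 24.4

For Gamma(k, scale θ): mean = kθ, variance = kθ², so CV = 1/√k.
CV = 0.95, hence k = 1/CV² = 1.11.
Then θ = mean/k = 27/1.11 = 24.4.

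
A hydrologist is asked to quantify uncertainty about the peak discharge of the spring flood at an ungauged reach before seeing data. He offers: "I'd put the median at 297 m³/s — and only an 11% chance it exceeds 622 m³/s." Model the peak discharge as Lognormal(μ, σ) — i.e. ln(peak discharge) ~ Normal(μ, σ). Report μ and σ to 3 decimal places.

If T ~ Lognormal(μ,σ) then ln T ~ Normal(μ,σ), so the p-quantile of ln T is μ + z_p·σ.
ln(297) = 5.694 and ln(622) = 6.433; z_{0.5} = 0, z_{0.89} = 1.227.
σ = (6.433 − 5.694)/(1.227 − (0)) = 0.603.
μ = 5.694 − (0)·0.603 = 5.694.

μ ≈ 5.694, σ ≈ 0.603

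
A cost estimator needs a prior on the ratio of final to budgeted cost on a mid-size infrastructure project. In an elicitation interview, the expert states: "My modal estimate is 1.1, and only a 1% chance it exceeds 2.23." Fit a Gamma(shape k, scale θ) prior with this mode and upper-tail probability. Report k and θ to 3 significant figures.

Gamma(k,θ) with k>1 has mode (k−1)θ, so θ = 1.1/(k−1).
Need P(X < 2.23) = 0.99 with θ tied to k this way. Start at k = 2, θ = 1.1: P(X<2.23) ≈ 0.601.
Too low — raise k to concentrate. Iterating converges to k ≈ 10.8.
Then θ = 1.1/(10.8−1) ≈ 0.112.

k ≈ 10.8, θ ≈ 0.112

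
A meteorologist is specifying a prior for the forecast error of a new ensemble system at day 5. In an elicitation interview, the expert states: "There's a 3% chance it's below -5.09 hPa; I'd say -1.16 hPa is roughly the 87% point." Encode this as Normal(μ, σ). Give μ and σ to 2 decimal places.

μ = -2.63, σ = 1.31

For Normal(μ,σ), the p-quantile is μ + z_p·σ. Here z_{0.03} = -1.881, z_{0.87} = 1.126.
So -5.09 = μ − 1.881σ and -1.16 = μ + 1.126σ.
Subtracting: σ = (-1.16 − -5.09)/(1.126 − (-1.881)) = 1.31.
Then μ = -5.09 − (-1.881)·1.31 = -2.63.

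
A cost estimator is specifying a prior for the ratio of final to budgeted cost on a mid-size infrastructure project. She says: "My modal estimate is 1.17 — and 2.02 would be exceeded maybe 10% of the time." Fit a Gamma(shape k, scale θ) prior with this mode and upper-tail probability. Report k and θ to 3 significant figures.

k ≈ 7.36, θ ≈ 0.184

Gamma(k,θ) with k>1 has mode (k−1)θ, so θ = 1.17/(k−1).
Need P(X < 2.02) = 0.9 with θ tied to k this way. Start at k = 2, θ = 1.17: P(X<2.02) ≈ 0.515.
Too low — raise k to concentrate. Iterating converges to k ≈ 7.36.
Then θ = 1.17/(7.36−1) ≈ 0.184.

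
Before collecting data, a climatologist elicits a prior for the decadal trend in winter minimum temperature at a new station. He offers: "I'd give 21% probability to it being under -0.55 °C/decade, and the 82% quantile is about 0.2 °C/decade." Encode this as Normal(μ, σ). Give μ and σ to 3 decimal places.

μ = -0.199, σ = 0.436

The p-quantile of Normal(μ,σ) is μ + z_p·σ, with z_{0.21} = -0.8064 and z_{0.82} = 0.9154.
Eliminate σ: μ = (z₂·x₁ − z₁·x₂)/(z₂ − z₁) = (0.9154·-0.55 − (-0.8064)·0.2)/1.722 = -0.199.
Then σ = (x₂ − x₁)/(z₂ − z₁) = (0.2 − -0.55)/1.722 = 0.436.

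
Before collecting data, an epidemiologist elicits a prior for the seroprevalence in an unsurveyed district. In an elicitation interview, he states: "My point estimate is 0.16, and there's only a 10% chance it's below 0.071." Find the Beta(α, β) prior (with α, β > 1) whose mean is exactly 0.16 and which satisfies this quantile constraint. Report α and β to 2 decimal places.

α ≈ 3.62, β ≈ 18.99

With mean 0.16 fixed, write α = 0.16s, β = 0.84s where s = α+β.
Need P(θ < 0.071) = 0.1 under Beta(0.16s, 0.84s). Normal approximation: (q−m)/√(m(1−m)/s) ≈ z_{0.1} = -1.28, so s ≈ 0.16·0.84·(-1.28)²/(0.071−0.16)² = 27.9.
At s = 27.9: P(θ<0.071) ≈ 0.073. Adjusting to match 0.1 gives s ≈ 22.61.
So α = 0.16·22.61 ≈ 3.62, β = 0.84·22.61 ≈ 18.99.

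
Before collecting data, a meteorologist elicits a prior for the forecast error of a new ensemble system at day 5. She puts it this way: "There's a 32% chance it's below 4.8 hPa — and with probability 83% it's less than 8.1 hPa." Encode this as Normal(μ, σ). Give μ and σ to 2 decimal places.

μ = 5.89, σ = 2.32

For Normal(μ,σ), the p-quantile is μ + z_p·σ. Here z_{0.32} = -0.4677, z_{0.83} = 0.9542.
So 4.8 = μ − 0.4677σ and 8.1 = μ + 0.9542σ.
Subtracting: σ = (8.1 − 4.8)/(0.9542 − (-0.4677)) = 2.32.
Then μ = 4.8 − (-0.4677)·2.32 = 5.89.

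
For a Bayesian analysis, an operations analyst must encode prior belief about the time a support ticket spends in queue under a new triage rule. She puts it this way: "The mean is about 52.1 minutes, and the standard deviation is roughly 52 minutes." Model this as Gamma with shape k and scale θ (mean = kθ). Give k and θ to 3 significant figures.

k ≈ 1, θ ≈ 51.9

For Gamma(k, scale θ): mean = kθ, variance = kθ², so CV = 1/√k.
CV = SD/mean = 52/52.1 = 0.9981, hence k = 1/CV² = 1.
Then θ = mean/k = 52.1/1 = 51.9.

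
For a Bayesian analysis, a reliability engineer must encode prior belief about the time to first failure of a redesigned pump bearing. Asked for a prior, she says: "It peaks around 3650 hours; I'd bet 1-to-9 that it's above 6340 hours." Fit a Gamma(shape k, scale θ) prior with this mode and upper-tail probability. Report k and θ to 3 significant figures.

Gamma(k,θ) with k>1 has mode (k−1)θ, so θ = 3650/(k−1).
Need P(X < 6340) = 0.9 with θ tied to k this way. Start at k = 2, θ = 3650: P(X<6340) ≈ 0.518.
Too low — raise k to concentrate. Iterating converges to k ≈ 7.22.
Then θ = 3650/(7.22−1) ≈ 586.

k ≈ 7.22, θ ≈ 586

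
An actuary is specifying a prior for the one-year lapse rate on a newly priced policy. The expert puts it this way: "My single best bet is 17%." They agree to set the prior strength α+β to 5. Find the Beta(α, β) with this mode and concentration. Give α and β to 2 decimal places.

α = 1.51, β = 3.49

For α,β > 1 the Beta mode is (α−1)/(α+β−2). With α+β = 5, the mode is (α−1)/3.
Set (α−1)/3 = 0.17 → α = 1 + 0.17·3 = 1.51.
β = 5 − α = 3.49.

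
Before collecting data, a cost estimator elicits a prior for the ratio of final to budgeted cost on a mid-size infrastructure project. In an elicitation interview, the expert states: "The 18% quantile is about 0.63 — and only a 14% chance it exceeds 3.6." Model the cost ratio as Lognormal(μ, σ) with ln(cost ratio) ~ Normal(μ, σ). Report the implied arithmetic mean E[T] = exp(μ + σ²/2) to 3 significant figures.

E[T] ≈ 2.05

If T ~ Lognormal(μ,σ) then ln T ~ Normal(μ,σ), so the p-quantile of ln T is μ + z_p·σ.
ln(0.63) = -0.462 and ln(3.6) = 1.281; z_{0.18} = -0.9154, z_{0.86} = 1.08.
σ = (1.281 − -0.462)/(1.08 − (-0.9154)) = 0.873.
μ = -0.462 − (-0.9154)·0.873 = 0.337.
E[T] = exp(μ + σ²/2) = exp(0.337 + 0.3814) = 2.05.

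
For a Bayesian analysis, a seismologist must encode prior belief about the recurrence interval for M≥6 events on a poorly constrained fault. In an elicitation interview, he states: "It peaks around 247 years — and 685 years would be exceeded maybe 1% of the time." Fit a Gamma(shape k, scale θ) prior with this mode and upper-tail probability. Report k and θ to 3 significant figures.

Gamma(k,θ) with k>1 has mode (k−1)θ, so θ = 247/(k−1).
Need P(X < 685) = 0.99 with θ tied to k this way. Start at k = 2, θ = 247: P(X<685) ≈ 0.764.
Too low — raise k to concentrate. Iterating converges to k ≈ 5.41.
Then θ = 247/(5.41−1) ≈ 56.

k ≈ 5.41, θ ≈ 56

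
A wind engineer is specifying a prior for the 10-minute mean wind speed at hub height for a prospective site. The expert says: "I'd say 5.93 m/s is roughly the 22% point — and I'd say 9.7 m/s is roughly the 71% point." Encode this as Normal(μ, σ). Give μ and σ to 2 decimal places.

μ = 8.13, σ = 2.84

The p-quantile of Normal(μ,σ) is μ + z_p·σ, with z_{0.22} = -0.7722 and z_{0.71} = 0.5534.
Eliminate σ: μ = (z₂·x₁ − z₁·x₂)/(z₂ − z₁) = (0.5534·5.93 − (-0.7722)·9.7)/1.326 = 8.13.
Then σ = (x₂ − x₁)/(z₂ − z₁) = (9.7 − 5.93)/1.326 = 2.84.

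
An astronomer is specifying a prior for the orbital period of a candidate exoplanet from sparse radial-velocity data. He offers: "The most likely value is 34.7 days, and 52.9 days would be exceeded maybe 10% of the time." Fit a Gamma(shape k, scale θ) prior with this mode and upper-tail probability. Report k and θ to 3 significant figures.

k ≈ 11.5, θ ≈ 3.31

Gamma(k,θ) with k>1 has mode (k−1)θ, so θ = 34.7/(k−1).
Need P(X < 52.9) = 0.9 with θ tied to k this way. Start at k = 2, θ = 34.7: P(X<52.9) ≈ 0.450.
Too low — raise k to concentrate. Iterating converges to k ≈ 11.5.
Then θ = 34.7/(11.5−1) ≈ 3.31.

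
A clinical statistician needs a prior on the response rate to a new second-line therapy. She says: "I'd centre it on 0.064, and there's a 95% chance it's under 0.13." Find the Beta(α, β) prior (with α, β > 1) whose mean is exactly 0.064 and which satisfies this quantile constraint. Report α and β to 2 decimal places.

With mean 0.064 fixed, write α = 0.064s, β = 0.936s where s = α+β.
Need P(θ < 0.13) = 0.95 under Beta(0.064s, 0.936s). Normal approximation: (q−m)/√(m(1−m)/s) ≈ z_{0.95} = 1.64, so s ≈ 0.064·0.936·(1.64)²/(0.13−0.064)² = 37.2.
At s = 37.2: P(θ<0.13) ≈ 0.931. Adjusting to match 0.95 gives s ≈ 48.13.
So α = 0.064·48.13 ≈ 3.08, β = 0.936·48.13 ≈ 45.05.

α ≈ 3.08, β ≈ 45.05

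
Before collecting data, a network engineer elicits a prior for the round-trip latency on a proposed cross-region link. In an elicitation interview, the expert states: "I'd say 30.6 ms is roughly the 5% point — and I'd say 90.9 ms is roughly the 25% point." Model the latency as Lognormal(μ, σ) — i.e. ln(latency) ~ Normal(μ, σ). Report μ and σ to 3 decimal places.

If T ~ Lognormal(μ,σ) then ln T ~ Normal(μ,σ), so the p-quantile of ln T is μ + z_p·σ.
ln(30.6) = 3.421 and ln(90.9) = 4.51; z_{0.05} = -1.645, z_{0.25} = -0.6745.
σ = (4.51 − 3.421)/(-0.6745 − (-1.645)) = 1.122.
μ = 3.421 − (-1.645)·1.122 = 5.267.

μ ≈ 5.267, σ ≈ 1.122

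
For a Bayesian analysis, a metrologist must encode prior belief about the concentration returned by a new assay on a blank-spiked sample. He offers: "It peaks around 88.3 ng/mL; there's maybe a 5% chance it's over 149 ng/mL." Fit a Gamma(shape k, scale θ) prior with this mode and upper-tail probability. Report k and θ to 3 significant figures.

k ≈ 11.2, θ ≈ 8.66

Gamma(k,θ) with k>1 has mode (k−1)θ, so θ = 88.3/(k−1).
Need P(X < 149) = 0.95 with θ tied to k this way. Start at k = 2, θ = 88.3: P(X<149) ≈ 0.503.
Too low — raise k to concentrate. Iterating converges to k ≈ 11.2.
Then θ = 88.3/(11.2−1) ≈ 8.66.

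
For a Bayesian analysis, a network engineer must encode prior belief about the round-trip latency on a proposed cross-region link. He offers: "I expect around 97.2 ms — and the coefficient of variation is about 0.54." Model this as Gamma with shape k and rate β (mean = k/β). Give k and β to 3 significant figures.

k ≈ 3.43, β ≈ 0.0353

For Gamma(k, rate β): mean = k/β, variance = k/β², so CV = 1/√k.
CV = 0.54, hence k = 1/CV² = 3.43.
Then β = k/mean = 3.43/97.2 = 0.0353.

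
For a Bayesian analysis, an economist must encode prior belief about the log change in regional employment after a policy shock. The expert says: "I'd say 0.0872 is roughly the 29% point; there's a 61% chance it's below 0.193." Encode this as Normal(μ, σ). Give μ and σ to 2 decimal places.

For Normal(μ,σ), the p-quantile is μ + z_p·σ. Here z_{0.29} = -0.5534, z_{0.61} = 0.2793.
So 0.0872 = μ − 0.5534σ and 0.193 = μ + 0.2793σ.
Subtracting: σ = (0.193 − 0.0872)/(0.2793 − (-0.5534)) = 0.13.
Then μ = 0.0872 − (-0.5534)·0.13 = 0.16.

μ = 0.16, σ = 0.13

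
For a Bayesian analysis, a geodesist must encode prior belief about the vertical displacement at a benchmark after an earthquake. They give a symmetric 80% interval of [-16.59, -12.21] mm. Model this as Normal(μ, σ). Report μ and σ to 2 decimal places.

μ = -14.40, σ = 1.71

A symmetric 80% interval runs μ ± z·σ with z = 1.282.
Half-width = 2.19, so σ = 2.19/1.282 = 1.71.
μ is the interval midpoint, -14.40.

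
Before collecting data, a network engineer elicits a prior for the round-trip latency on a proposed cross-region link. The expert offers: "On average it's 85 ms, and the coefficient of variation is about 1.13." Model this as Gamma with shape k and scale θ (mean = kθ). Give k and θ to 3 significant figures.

For Gamma(k, scale θ): mean = kθ, variance = kθ², so CV = 1/√k.
CV = 1.13, hence k = 1/CV² = 0.783.
Then θ = mean/k = 85/0.783 = 109.

k ≈ 0.783, θ ≈ 109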